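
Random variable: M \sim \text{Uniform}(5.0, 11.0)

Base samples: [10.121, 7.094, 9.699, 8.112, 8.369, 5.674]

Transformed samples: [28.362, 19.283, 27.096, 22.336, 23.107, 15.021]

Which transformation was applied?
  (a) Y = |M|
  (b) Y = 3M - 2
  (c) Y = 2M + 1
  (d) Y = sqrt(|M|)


Checking option (b) Y = 3M - 2:
  M = 10.121 -> Y = 28.362 ✓
  M = 7.094 -> Y = 19.283 ✓
  M = 9.699 -> Y = 27.096 ✓
All samples match this transformation.

(b) 3M - 2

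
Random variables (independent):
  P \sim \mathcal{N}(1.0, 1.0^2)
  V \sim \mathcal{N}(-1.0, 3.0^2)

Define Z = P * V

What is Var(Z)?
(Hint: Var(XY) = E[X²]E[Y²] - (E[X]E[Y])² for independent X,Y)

Var(XY) = E[X²]E[Y²] - (E[X]E[Y])²
E[P] = 1, Var(P) = 1
E[V] = -1, Var(V) = 9
E[P²] = 1 + 1² = 2
E[V²] = 9 + (-1)² = 10
Var(Z) = 2*10 - (1*(-1))²
= 20 - 1 = 19

19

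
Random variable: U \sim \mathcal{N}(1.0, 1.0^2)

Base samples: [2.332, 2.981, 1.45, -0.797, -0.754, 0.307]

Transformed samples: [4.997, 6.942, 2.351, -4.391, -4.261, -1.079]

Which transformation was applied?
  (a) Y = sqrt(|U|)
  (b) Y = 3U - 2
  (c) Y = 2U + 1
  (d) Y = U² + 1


Checking option (b) Y = 3U - 2:
  U = 2.332 -> Y = 4.997 ✓
  U = 2.981 -> Y = 6.942 ✓
  U = 1.45 -> Y = 2.351 ✓
All samples match this transformation.

(b) 3U - 2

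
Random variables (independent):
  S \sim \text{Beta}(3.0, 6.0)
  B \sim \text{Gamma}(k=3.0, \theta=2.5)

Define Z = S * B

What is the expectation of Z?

For independent RVs: E[XY] = E[X]*E[Y]
E[S] = 0.33333333
E[B] = 7.5
E[Z] = 0.33333333 * 7.5 = 2.5

2.5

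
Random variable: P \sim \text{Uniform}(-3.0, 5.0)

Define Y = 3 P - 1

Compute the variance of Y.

For Y = aP + b: Var(Y) = a² * Var(P)
Var(P) = (5 + 3)^2/12 = 5.3333333
Var(Y) = 3² * 5.3333333 = 9 * 5.3333333 = 48

48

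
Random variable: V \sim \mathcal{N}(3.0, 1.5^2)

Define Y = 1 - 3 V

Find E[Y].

For Y = -3V + 1:
E[Y] = -3 * E[V] + 1
E[V] = 3.0 = 3
E[Y] = -3 * 3 + 1 = -8

-8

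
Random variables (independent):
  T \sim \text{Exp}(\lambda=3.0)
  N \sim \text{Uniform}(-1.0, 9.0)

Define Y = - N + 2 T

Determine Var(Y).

For independent RVs: Var(aX + bY) = a²Var(X) + b²Var(Y)
Var(T) = 0.11111111
Var(N) = 8.3333333
Var(Y) = 2²*0.11111111 + (-1)²*8.3333333
= 4*0.11111111 + 1*8.3333333 = 8.7777778

8.7777778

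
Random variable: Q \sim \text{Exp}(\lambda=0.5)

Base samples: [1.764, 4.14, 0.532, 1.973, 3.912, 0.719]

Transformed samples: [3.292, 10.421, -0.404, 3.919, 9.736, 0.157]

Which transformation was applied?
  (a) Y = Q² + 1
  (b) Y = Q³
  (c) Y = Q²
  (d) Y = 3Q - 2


Checking option (d) Y = 3Q - 2:
  Q = 1.764 -> Y = 3.292 ✓
  Q = 4.14 -> Y = 10.421 ✓
  Q = 0.532 -> Y = -0.404 ✓
All samples match this transformation.

(d) 3Q - 2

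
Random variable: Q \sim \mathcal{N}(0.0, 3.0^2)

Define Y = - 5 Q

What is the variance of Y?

For Y = aQ + b: Var(Y) = a² * Var(Q)
Var(Q) = 3.0^2 = 9
Var(Y) = (-5)² * 9 = 25 * 9 = 225

225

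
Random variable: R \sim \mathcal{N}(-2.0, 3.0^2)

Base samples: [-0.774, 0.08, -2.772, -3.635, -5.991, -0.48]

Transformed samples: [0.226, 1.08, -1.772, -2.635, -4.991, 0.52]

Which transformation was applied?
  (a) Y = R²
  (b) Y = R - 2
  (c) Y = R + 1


Checking option (c) Y = R + 1:
  R = -0.774 -> Y = 0.226 ✓
  R = 0.08 -> Y = 1.08 ✓
  R = -2.772 -> Y = -1.772 ✓
All samples match this transformation.

(c) R + 1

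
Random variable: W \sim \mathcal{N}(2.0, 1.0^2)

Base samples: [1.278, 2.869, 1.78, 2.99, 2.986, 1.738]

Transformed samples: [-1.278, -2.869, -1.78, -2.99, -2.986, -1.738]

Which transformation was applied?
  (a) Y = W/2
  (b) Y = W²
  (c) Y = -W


Checking option (c) Y = -W:
  W = 1.278 -> Y = -1.278 ✓
  W = 2.869 -> Y = -2.869 ✓
  W = 1.78 -> Y = -1.78 ✓
All samples match this transformation.

(c) -W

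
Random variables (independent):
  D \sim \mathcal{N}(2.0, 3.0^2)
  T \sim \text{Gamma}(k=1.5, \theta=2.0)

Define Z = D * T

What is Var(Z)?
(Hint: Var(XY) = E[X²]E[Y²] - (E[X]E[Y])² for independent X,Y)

Var(XY) = E[X²]E[Y²] - (E[X]E[Y])²
E[D] = 2, Var(D) = 9
E[T] = 3, Var(T) = 6
E[D²] = 9 + 2² = 13
E[T²] = 6 + 3² = 15
Var(Z) = 13*15 - (2*3)²
= 195 - 36 = 159

159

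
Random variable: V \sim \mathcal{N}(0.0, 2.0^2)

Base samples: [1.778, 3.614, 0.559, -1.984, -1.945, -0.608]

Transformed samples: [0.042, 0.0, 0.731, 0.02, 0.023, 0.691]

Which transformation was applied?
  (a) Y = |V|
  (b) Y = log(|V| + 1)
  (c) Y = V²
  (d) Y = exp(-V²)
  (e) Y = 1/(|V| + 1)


Checking option (d) Y = exp(-V²):
  V = 1.778 -> Y = 0.042 ✓
  V = 3.614 -> Y = 0.0 ✓
  V = 0.559 -> Y = 0.731 ✓
All samples match this transformation.

(d) exp(-V²)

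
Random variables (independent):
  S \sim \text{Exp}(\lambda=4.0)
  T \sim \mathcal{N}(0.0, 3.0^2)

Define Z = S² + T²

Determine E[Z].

E[Z] = E[S²] + E[T²]
E[S²] = Var(S) + E[S]² = 0.0625 + 0.0625 = 0.125
E[T²] = Var(T) + E[T]² = 9 + 0 = 9
E[Z] = 0.125 + 9 = 9.125

9.125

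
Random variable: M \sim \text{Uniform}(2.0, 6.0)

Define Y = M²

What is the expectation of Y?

Using E[X²] = Var(X) + (E[X])²:
E[M] = 4
Var(M) = (6 - 2)^2/12 = 1.3333333
E[M²] = 1.3333333 + 4² = 1.3333333 + 16 = 17.333333

17.333333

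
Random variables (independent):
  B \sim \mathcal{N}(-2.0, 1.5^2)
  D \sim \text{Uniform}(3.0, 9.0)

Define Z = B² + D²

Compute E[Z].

E[Z] = E[B²] + E[D²]
E[B²] = Var(B) + E[B]² = 2.25 + 4 = 6.25
E[D²] = Var(D) + E[D]² = 3 + 36 = 39
E[Z] = 6.25 + 39 = 45.25

45.25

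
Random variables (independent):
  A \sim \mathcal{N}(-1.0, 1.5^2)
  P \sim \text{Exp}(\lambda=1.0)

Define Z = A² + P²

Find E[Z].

E[Z] = E[A²] + E[P²]
E[A²] = Var(A) + E[A]² = 2.25 + 1 = 3.25
E[P²] = Var(P) + E[P]² = 1 + 1 = 2
E[Z] = 3.25 + 2 = 5.25

5.25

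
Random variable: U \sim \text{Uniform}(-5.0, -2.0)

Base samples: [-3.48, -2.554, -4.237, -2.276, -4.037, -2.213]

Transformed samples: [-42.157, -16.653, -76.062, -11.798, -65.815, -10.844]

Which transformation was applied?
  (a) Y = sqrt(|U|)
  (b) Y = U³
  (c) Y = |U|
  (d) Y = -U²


Checking option (b) Y = U³:
  U = -3.48 -> Y = -42.157 ✓
  U = -2.554 -> Y = -16.653 ✓
  U = -4.237 -> Y = -76.062 ✓
All samples match this transformation.

(b) U³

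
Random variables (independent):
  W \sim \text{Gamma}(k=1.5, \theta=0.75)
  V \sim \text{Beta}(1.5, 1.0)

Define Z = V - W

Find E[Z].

E[Z] = -1*E[W] + 1*E[V]
E[W] = 1.125
E[V] = 0.6
E[Z] = -1*1.125 + 1*0.6 = -0.525

-0.525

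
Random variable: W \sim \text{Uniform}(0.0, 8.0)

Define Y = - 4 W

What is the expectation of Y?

For Y = -4W:
E[Y] = -4 * E[W]
E[W] = (0 + 8)/2 = 4
E[Y] = -4 * 4 = -16

-16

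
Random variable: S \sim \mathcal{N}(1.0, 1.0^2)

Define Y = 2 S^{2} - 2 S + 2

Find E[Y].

E[Y] = 2*E[S²] - 2*E[S] + 2
E[S] = 1
E[S²] = Var(S) + (E[S])² = 1 + 1 = 2
E[Y] = 2*2 - 2*1 + 2 = 4

4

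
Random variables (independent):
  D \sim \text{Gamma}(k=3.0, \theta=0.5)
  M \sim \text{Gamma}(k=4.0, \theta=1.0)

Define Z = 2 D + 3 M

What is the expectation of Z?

E[Z] = 2*E[D] + 3*E[M]
E[D] = 1.5
E[M] = 4
E[Z] = 2*1.5 + 3*4 = 15

15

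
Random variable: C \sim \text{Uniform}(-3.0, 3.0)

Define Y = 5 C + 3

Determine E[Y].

For Y = 5C + 3:
E[Y] = 5 * E[C] + 3
E[C] = (-3 + 3)/2 = 0
E[Y] = 5 * 0 + 3 = 3

3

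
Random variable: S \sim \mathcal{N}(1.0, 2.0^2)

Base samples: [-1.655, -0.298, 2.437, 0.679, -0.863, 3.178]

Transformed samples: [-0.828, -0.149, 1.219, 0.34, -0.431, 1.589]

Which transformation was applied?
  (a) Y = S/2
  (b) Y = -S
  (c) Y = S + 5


Checking option (a) Y = S/2:
  S = -1.655 -> Y = -0.828 ✓
  S = -0.298 -> Y = -0.149 ✓
  S = 2.437 -> Y = 1.219 ✓
All samples match this transformation.

(a) S/2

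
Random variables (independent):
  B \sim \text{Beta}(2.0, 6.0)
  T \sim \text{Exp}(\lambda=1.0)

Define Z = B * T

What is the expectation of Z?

For independent RVs: E[XY] = E[X]*E[Y]
E[B] = 0.25
E[T] = 1
E[Z] = 0.25 * 1 = 0.25

0.25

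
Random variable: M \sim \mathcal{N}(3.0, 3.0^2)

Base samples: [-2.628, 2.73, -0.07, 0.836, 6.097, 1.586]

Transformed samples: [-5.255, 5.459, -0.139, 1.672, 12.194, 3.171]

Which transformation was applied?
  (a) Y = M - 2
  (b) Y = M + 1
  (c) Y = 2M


Checking option (c) Y = 2M:
  M = -2.628 -> Y = -5.255 ✓
  M = 2.73 -> Y = 5.459 ✓
  M = -0.07 -> Y = -0.139 ✓
All samples match this transformation.

(c) 2M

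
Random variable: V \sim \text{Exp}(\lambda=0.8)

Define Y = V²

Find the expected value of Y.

Using E[X²] = Var(X) + (E[X])²:
E[V] = 1.25
Var(V) = 1/0.8^2 = 1.5625
E[V²] = 1.5625 + 1.25² = 1.5625 + 1.5625 = 3.125

3.125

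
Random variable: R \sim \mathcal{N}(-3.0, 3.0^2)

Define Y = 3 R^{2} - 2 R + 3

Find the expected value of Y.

E[Y] = 3*E[R²] - 2*E[R] + 3
E[R] = -3
E[R²] = Var(R) + (E[R])² = 9 + 9 = 18
E[Y] = 3*18 - 2*(-3) + 3 = 63

63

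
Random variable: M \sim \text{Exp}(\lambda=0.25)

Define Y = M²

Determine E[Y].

E[M²] = Var(M) + (E[M])² = 16 + 16 = 32

32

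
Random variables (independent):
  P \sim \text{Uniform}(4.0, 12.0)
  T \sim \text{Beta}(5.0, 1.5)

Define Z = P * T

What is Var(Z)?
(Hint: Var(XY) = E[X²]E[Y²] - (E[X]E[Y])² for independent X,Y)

Var(XY) = E[X²]E[Y²] - (E[X]E[Y])²
E[P] = 8, Var(P) = 5.3333333
E[T] = 0.76923077, Var(T) = 0.023668639
E[P²] = 5.3333333 + 8² = 69.333333
E[T²] = 0.023668639 + 0.76923077² = 0.61538462
Var(Z) = 69.333333*0.61538462 - (8*0.76923077)²
= 42.666667 - 37.869822 = 4.7968442

4.7968442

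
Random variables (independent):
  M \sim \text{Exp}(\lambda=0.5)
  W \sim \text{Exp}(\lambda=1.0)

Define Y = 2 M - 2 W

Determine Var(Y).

For independent RVs: Var(aX + bY) = a²Var(X) + b²Var(Y)
Var(M) = 4
Var(W) = 1
Var(Y) = 2²*4 + (-2)²*1
= 4*4 + 4*1 = 20

20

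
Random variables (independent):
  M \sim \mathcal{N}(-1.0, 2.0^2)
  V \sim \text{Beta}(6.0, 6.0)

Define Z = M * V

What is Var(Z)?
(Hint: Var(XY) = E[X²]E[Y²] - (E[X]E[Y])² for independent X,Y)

Var(XY) = E[X²]E[Y²] - (E[X]E[Y])²
E[M] = -1, Var(M) = 4
E[V] = 0.5, Var(V) = 0.019230769
E[M²] = 4 + (-1)² = 5
E[V²] = 0.019230769 + 0.5² = 0.26923077
Var(Z) = 5*0.26923077 - (-1*0.5)²
= 1.3461538 - 0.25 = 1.0961538

1.0961538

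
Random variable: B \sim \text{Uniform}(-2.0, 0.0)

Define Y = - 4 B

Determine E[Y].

For Y = -4B:
E[Y] = -4 * E[B]
E[B] = (-2 + 0)/2 = -1
E[Y] = -4 * (-1) = 4

4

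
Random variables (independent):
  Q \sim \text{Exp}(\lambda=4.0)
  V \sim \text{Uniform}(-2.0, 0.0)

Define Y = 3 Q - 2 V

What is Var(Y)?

For independent RVs: Var(aX + bY) = a²Var(X) + b²Var(Y)
Var(Q) = 0.0625
Var(V) = 0.33333333
Var(Y) = 3²*0.0625 + (-2)²*0.33333333
= 9*0.0625 + 4*0.33333333 = 1.8958333

1.8958333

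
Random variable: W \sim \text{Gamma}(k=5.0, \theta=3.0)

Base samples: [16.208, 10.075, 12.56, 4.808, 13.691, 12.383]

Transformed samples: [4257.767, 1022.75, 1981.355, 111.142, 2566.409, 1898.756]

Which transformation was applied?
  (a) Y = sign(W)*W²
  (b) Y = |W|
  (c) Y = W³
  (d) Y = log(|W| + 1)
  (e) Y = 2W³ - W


Checking option (c) Y = W³:
  W = 16.208 -> Y = 4257.767 ✓
  W = 10.075 -> Y = 1022.75 ✓
  W = 12.56 -> Y = 1981.355 ✓
All samples match this transformation.

(c) W³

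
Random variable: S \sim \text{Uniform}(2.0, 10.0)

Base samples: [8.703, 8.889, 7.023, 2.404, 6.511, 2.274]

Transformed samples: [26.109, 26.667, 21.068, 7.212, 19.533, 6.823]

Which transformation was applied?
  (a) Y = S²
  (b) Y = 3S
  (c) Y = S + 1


Checking option (b) Y = 3S:
  S = 8.703 -> Y = 26.109 ✓
  S = 8.889 -> Y = 26.667 ✓
  S = 7.023 -> Y = 21.068 ✓
All samples match this transformation.

(b) 3S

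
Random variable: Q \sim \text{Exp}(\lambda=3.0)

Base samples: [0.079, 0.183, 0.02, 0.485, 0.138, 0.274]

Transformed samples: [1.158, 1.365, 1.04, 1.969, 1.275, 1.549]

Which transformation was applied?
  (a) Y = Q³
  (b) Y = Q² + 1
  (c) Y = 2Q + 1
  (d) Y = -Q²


Checking option (c) Y = 2Q + 1:
  Q = 0.079 -> Y = 1.158 ✓
  Q = 0.183 -> Y = 1.365 ✓
  Q = 0.02 -> Y = 1.04 ✓
All samples match this transformation.

(c) 2Q + 1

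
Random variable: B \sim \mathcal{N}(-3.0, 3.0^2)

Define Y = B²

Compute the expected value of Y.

E[B²] = Var(B) + (E[B])² = 9 + 9 = 18

18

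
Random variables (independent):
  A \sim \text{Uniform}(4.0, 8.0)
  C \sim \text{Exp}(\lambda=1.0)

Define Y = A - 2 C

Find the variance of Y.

For independent RVs: Var(aX + bY) = a²Var(X) + b²Var(Y)
Var(A) = 1.3333333
Var(C) = 1
Var(Y) = 1²*1.3333333 + (-2)²*1
= 1*1.3333333 + 4*1 = 5.3333333

5.3333333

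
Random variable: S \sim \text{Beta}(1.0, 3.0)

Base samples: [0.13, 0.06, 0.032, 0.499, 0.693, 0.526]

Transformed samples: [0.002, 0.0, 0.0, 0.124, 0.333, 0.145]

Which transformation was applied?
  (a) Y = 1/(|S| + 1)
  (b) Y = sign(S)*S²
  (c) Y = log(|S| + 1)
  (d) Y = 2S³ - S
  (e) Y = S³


Checking option (e) Y = S³:
  S = 0.13 -> Y = 0.002 ✓
  S = 0.06 -> Y = 0.0 ✓
  S = 0.032 -> Y = 0.0 ✓
All samples match this transformation.

(e) S³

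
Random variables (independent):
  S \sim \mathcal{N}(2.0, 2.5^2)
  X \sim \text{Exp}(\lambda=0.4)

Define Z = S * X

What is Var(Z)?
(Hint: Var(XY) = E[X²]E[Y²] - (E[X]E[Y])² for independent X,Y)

Var(XY) = E[X²]E[Y²] - (E[X]E[Y])²
E[S] = 2, Var(S) = 6.25
E[X] = 2.5, Var(X) = 6.25
E[S²] = 6.25 + 2² = 10.25
E[X²] = 6.25 + 2.5² = 12.5
Var(Z) = 10.25*12.5 - (2*2.5)²
= 128.125 - 25 = 103.125

103.125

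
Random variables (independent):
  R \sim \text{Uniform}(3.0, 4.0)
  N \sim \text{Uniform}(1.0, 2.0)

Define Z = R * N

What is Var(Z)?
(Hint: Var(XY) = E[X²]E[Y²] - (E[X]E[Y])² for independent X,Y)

Var(XY) = E[X²]E[Y²] - (E[X]E[Y])²
E[R] = 3.5, Var(R) = 0.083333333
E[N] = 1.5, Var(N) = 0.083333333
E[R²] = 0.083333333 + 3.5² = 12.333333
E[N²] = 0.083333333 + 1.5² = 2.3333333
Var(Z) = 12.333333*2.3333333 - (3.5*1.5)²
= 28.777778 - 27.5625 = 1.2152778

1.2152778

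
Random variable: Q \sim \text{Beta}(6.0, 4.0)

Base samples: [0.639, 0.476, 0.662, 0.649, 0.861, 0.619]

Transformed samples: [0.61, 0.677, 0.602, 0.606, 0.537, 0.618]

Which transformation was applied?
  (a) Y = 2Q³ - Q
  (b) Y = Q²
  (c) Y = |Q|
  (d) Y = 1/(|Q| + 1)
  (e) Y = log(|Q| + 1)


Checking option (d) Y = 1/(|Q| + 1):
  Q = 0.639 -> Y = 0.61 ✓
  Q = 0.476 -> Y = 0.677 ✓
  Q = 0.662 -> Y = 0.602 ✓
All samples match this transformation.

(d) 1/(|Q| + 1)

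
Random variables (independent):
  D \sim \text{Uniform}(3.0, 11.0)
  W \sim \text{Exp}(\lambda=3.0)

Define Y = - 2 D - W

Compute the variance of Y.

For independent RVs: Var(aX + bY) = a²Var(X) + b²Var(Y)
Var(D) = 5.3333333
Var(W) = 0.11111111
Var(Y) = (-2)²*5.3333333 + (-1)²*0.11111111
= 4*5.3333333 + 1*0.11111111 = 21.444444

21.444444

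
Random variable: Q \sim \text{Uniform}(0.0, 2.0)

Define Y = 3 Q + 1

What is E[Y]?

For Y = 3Q + 1:
E[Y] = 3 * E[Q] + 1
E[Q] = (0 + 2)/2 = 1
E[Y] = 3 * 1 + 1 = 4

4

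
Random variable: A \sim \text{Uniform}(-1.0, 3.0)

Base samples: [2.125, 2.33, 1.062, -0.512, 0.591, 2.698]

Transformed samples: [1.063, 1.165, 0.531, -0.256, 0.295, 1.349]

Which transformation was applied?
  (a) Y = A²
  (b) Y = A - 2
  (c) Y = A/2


Checking option (c) Y = A/2:
  A = 2.125 -> Y = 1.063 ✓
  A = 2.33 -> Y = 1.165 ✓
  A = 1.062 -> Y = 0.531 ✓
All samples match this transformation.

(c) A/2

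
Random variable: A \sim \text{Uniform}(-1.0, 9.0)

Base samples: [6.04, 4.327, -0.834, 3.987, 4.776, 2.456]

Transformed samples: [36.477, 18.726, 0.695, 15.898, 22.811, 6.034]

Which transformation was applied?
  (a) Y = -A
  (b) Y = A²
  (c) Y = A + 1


Checking option (b) Y = A²:
  A = 6.04 -> Y = 36.477 ✓
  A = 4.327 -> Y = 18.726 ✓
  A = -0.834 -> Y = 0.695 ✓
All samples match this transformation.

(b) A²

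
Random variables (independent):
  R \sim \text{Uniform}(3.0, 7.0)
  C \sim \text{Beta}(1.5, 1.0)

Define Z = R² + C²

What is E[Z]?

E[Z] = E[R²] + E[C²]
E[R²] = Var(R) + E[R]² = 1.3333333 + 25 = 26.333333
E[C²] = Var(C) + E[C]² = 0.068571429 + 0.36 = 0.42857143
E[Z] = 26.333333 + 0.42857143 = 26.761905

26.761905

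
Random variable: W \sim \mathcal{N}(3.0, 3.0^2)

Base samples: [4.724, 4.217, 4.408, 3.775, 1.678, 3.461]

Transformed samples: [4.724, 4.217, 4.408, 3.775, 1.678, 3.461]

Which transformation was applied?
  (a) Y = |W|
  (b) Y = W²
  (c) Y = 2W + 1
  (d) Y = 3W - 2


Checking option (a) Y = |W|:
  W = 4.724 -> Y = 4.724 ✓
  W = 4.217 -> Y = 4.217 ✓
  W = 4.408 -> Y = 4.408 ✓
All samples match this transformation.

(a) |W|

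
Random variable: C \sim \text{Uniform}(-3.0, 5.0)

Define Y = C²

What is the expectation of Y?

E[C²] = Var(C) + (E[C])² = 5.3333333 + 1 = 6.3333333

6.3333333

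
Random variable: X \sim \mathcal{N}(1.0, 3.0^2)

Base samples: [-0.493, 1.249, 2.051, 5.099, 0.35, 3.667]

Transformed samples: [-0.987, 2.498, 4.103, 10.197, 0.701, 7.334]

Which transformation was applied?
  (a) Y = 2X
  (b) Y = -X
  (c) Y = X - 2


Checking option (a) Y = 2X:
  X = -0.493 -> Y = -0.987 ✓
  X = 1.249 -> Y = 2.498 ✓
  X = 2.051 -> Y = 4.103 ✓
All samples match this transformation.

(a) 2X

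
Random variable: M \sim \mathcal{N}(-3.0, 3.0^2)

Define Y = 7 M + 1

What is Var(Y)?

For Y = aM + b: Var(Y) = a² * Var(M)
Var(M) = 3.0^2 = 9
Var(Y) = 7² * 9 = 49 * 9 = 441

441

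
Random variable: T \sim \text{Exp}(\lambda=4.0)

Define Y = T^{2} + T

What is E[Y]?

E[Y] = 1*E[T²] + 1*E[T]
E[T] = 0.25
E[T²] = Var(T) + (E[T])² = 0.0625 + 0.0625 = 0.125
E[Y] = 1*0.125 + 1*0.25 = 0.375

0.375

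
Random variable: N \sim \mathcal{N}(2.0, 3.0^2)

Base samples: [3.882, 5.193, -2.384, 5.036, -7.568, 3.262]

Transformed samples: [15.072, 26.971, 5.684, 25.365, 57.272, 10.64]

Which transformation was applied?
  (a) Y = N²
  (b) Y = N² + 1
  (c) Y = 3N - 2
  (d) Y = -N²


Checking option (a) Y = N²:
  N = 3.882 -> Y = 15.072 ✓
  N = 5.193 -> Y = 26.971 ✓
  N = -2.384 -> Y = 5.684 ✓
All samples match this transformation.

(a) N²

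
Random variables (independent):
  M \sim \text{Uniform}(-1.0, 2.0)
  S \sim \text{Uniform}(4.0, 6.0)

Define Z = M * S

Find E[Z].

For independent RVs: E[XY] = E[X]*E[Y]
E[M] = 0.5
E[S] = 5
E[Z] = 0.5 * 5 = 2.5

2.5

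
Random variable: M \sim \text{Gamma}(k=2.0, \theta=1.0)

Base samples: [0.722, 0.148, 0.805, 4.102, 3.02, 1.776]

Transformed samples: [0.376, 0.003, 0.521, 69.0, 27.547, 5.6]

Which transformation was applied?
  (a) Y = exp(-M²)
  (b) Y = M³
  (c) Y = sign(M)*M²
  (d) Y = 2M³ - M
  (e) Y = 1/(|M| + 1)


Checking option (b) Y = M³:
  M = 0.722 -> Y = 0.376 ✓
  M = 0.148 -> Y = 0.003 ✓
  M = 0.805 -> Y = 0.521 ✓
All samples match this transformation.

(b) M³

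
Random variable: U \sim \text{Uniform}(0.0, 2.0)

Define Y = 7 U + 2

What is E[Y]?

For Y = 7U + 2:
E[Y] = 7 * E[U] + 2
E[U] = (0 + 2)/2 = 1
E[Y] = 7 * 1 + 2 = 9

9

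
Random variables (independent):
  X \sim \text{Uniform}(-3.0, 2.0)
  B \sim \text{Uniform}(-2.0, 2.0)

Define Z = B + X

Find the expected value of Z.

E[Z] = 1*E[X] + 1*E[B]
E[X] = -0.5
E[B] = 0
E[Z] = 1*(-0.5) + 1*0 = -0.5

-0.5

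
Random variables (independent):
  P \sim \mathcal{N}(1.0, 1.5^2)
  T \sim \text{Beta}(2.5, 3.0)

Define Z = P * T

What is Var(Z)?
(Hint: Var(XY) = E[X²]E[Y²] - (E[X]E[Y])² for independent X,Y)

Var(XY) = E[X²]E[Y²] - (E[X]E[Y])²
E[P] = 1, Var(P) = 2.25
E[T] = 0.45454545, Var(T) = 0.038143675
E[P²] = 2.25 + 1² = 3.25
E[T²] = 0.038143675 + 0.45454545² = 0.24475524
Var(Z) = 3.25*0.24475524 - (1*0.45454545)²
= 0.79545455 - 0.20661157 = 0.58884298

0.58884298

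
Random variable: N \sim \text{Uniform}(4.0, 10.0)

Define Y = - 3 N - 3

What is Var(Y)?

For Y = aN + b: Var(Y) = a² * Var(N)
Var(N) = (10 - 4)^2/12 = 3
Var(Y) = (-3)² * 3 = 9 * 3 = 27

27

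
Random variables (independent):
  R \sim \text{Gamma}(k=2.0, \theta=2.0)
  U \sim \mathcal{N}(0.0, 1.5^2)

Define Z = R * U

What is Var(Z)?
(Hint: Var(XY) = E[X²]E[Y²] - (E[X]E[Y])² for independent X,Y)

Var(XY) = E[X²]E[Y²] - (E[X]E[Y])²
E[R] = 4, Var(R) = 8
E[U] = 0, Var(U) = 2.25
E[R²] = 8 + 4² = 24
E[U²] = 2.25 + 0² = 2.25
Var(Z) = 24*2.25 - (4*0)²
= 54 - 0 = 54

54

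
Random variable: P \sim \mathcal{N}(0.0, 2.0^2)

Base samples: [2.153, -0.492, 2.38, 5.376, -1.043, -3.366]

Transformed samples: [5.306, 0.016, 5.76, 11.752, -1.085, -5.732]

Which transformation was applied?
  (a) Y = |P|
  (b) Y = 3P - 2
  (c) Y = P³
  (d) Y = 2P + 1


Checking option (d) Y = 2P + 1:
  P = 2.153 -> Y = 5.306 ✓
  P = -0.492 -> Y = 0.016 ✓
  P = 2.38 -> Y = 5.76 ✓
All samples match this transformation.

(d) 2P + 1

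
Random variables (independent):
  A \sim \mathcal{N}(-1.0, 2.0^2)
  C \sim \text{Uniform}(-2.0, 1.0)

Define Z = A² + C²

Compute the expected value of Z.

E[Z] = E[A²] + E[C²]
E[A²] = Var(A) + E[A]² = 4 + 1 = 5
E[C²] = Var(C) + E[C]² = 0.75 + 0.25 = 1
E[Z] = 5 + 1 = 6

6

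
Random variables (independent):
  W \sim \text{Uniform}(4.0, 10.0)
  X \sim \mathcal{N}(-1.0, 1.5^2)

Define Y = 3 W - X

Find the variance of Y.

For independent RVs: Var(aX + bY) = a²Var(X) + b²Var(Y)
Var(W) = 3
Var(X) = 2.25
Var(Y) = 3²*3 + (-1)²*2.25
= 9*3 + 1*2.25 = 29.25

29.25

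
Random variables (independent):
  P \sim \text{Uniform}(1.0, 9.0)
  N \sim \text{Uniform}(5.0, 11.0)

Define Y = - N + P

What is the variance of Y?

For independent RVs: Var(aX + bY) = a²Var(X) + b²Var(Y)
Var(P) = 5.3333333
Var(N) = 3
Var(Y) = 1²*5.3333333 + (-1)²*3
= 1*5.3333333 + 1*3 = 8.3333333

8.3333333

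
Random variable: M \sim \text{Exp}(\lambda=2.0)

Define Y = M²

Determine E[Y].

Using E[X²] = Var(X) + (E[X])²:
E[M] = 0.5
Var(M) = 1/2.0^2 = 0.25
E[M²] = 0.25 + 0.5² = 0.25 + 0.25 = 0.5

0.5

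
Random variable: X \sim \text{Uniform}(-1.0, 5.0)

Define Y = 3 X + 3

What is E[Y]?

For Y = 3X + 3:
E[Y] = 3 * E[X] + 3
E[X] = (-1 + 5)/2 = 2
E[Y] = 3 * 2 + 3 = 9

9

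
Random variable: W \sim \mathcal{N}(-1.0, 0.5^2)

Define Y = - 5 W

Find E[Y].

For Y = -5W:
E[Y] = -5 * E[W]
E[W] = -1.0 = -1
E[Y] = -5 * (-1) = 5

5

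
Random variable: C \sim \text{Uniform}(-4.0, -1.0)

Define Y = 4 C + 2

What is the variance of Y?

For Y = aC + b: Var(Y) = a² * Var(C)
Var(C) = (-1 + 4)^2/12 = 0.75
Var(Y) = 4² * 0.75 = 16 * 0.75 = 12

12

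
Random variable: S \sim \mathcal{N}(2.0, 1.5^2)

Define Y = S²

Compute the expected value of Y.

E[S²] = Var(S) + (E[S])² = 2.25 + 4 = 6.25

6.25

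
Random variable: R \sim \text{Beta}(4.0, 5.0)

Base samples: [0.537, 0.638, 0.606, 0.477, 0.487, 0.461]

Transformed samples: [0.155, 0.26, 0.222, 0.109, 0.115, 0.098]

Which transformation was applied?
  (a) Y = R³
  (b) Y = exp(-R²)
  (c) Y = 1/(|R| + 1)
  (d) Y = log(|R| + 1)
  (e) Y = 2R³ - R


Checking option (a) Y = R³:
  R = 0.537 -> Y = 0.155 ✓
  R = 0.638 -> Y = 0.26 ✓
  R = 0.606 -> Y = 0.222 ✓
All samples match this transformation.

(a) R³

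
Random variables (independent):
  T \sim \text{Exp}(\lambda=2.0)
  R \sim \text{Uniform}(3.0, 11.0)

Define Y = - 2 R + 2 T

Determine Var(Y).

For independent RVs: Var(aX + bY) = a²Var(X) + b²Var(Y)
Var(T) = 0.25
Var(R) = 5.3333333
Var(Y) = 2²*0.25 + (-2)²*5.3333333
= 4*0.25 + 4*5.3333333 = 22.333333

22.333333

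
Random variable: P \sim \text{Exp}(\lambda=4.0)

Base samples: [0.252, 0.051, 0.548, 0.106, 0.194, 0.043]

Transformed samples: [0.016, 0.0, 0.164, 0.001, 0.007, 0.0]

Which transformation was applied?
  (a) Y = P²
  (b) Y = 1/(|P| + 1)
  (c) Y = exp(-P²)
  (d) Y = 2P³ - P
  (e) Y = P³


Checking option (e) Y = P³:
  P = 0.252 -> Y = 0.016 ✓
  P = 0.051 -> Y = 0.0 ✓
  P = 0.548 -> Y = 0.164 ✓
All samples match this transformation.

(e) P³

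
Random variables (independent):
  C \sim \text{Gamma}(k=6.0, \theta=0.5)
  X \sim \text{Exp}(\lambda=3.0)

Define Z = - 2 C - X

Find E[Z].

E[Z] = -2*E[C] - 1*E[X]
E[C] = 3
E[X] = 0.33333333
E[Z] = -2*3 - 1*0.33333333 = -6.3333333

-6.3333333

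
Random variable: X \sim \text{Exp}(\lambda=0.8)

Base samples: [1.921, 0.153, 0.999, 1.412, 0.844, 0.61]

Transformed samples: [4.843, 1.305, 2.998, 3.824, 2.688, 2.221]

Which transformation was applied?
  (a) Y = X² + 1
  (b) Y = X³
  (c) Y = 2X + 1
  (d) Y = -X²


Checking option (c) Y = 2X + 1:
  X = 1.921 -> Y = 4.843 ✓
  X = 0.153 -> Y = 1.305 ✓
  X = 0.999 -> Y = 2.998 ✓
All samples match this transformation.

(c) 2X + 1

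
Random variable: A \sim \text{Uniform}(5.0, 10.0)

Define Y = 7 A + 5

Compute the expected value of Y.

For Y = 7A + 5:
E[Y] = 7 * E[A] + 5
E[A] = (5 + 10)/2 = 7.5
E[Y] = 7 * 7.5 + 5 = 57.5

57.5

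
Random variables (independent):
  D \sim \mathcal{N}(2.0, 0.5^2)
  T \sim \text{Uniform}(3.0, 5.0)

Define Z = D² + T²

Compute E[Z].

E[Z] = E[D²] + E[T²]
E[D²] = Var(D) + E[D]² = 0.25 + 4 = 4.25
E[T²] = Var(T) + E[T]² = 0.33333333 + 16 = 16.333333
E[Z] = 4.25 + 16.333333 = 20.583333

20.583333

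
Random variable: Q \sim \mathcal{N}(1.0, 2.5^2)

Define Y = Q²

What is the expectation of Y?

E[Q²] = Var(Q) + (E[Q])² = 6.25 + 1 = 7.25

7.25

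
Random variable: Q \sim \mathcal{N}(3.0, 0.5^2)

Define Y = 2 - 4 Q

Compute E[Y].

For Y = -4Q + 2:
E[Y] = -4 * E[Q] + 2
E[Q] = 3.0 = 3
E[Y] = -4 * 3 + 2 = -10

-10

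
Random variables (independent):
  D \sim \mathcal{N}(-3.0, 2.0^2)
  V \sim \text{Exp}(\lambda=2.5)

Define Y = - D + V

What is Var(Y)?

For independent RVs: Var(aX + bY) = a²Var(X) + b²Var(Y)
Var(D) = 4
Var(V) = 0.16
Var(Y) = (-1)²*4 + 1²*0.16
= 1*4 + 1*0.16 = 4.16

4.16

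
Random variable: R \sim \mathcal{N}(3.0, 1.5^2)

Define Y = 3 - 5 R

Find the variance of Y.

For Y = aR + b: Var(Y) = a² * Var(R)
Var(R) = 1.5^2 = 2.25
Var(Y) = (-5)² * 2.25 = 25 * 2.25 = 56.25

56.25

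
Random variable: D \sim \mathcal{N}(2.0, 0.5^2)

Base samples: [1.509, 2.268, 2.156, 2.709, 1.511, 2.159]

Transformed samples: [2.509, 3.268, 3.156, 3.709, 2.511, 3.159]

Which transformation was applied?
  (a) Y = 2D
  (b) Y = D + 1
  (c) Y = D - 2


Checking option (b) Y = D + 1:
  D = 1.509 -> Y = 2.509 ✓
  D = 2.268 -> Y = 3.268 ✓
  D = 2.156 -> Y = 3.156 ✓
All samples match this transformation.

(b) D + 1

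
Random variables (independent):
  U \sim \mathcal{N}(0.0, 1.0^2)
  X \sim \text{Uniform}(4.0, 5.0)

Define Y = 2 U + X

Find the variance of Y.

For independent RVs: Var(aX + bY) = a²Var(X) + b²Var(Y)
Var(U) = 1
Var(X) = 0.083333333
Var(Y) = 2²*1 + 1²*0.083333333
= 4*1 + 1*0.083333333 = 4.0833333

4.0833333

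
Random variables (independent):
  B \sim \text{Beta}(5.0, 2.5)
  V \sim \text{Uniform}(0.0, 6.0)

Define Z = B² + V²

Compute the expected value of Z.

E[Z] = E[B²] + E[V²]
E[B²] = Var(B) + E[B]² = 0.026143791 + 0.44444444 = 0.47058824
E[V²] = Var(V) + E[V]² = 3 + 9 = 12
E[Z] = 0.47058824 + 12 = 12.470588

12.470588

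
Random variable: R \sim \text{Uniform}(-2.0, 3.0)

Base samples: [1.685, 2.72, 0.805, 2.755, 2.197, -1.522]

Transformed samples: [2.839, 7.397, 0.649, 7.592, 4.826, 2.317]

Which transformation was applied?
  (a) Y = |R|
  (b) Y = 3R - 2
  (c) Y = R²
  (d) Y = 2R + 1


Checking option (c) Y = R²:
  R = 1.685 -> Y = 2.839 ✓
  R = 2.72 -> Y = 7.397 ✓
  R = 0.805 -> Y = 0.649 ✓
All samples match this transformation.

(c) R²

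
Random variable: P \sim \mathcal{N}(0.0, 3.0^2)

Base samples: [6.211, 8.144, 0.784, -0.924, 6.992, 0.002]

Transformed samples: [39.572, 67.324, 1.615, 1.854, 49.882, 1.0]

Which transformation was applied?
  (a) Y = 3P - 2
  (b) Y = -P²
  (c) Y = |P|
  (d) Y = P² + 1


Checking option (d) Y = P² + 1:
  P = 6.211 -> Y = 39.572 ✓
  P = 8.144 -> Y = 67.324 ✓
  P = 0.784 -> Y = 1.615 ✓
All samples match this transformation.

(d) P² + 1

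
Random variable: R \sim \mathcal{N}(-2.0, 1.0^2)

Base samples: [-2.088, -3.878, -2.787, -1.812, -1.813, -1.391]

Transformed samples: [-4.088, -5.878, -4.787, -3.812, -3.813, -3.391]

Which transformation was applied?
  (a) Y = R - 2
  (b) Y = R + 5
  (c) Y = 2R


Checking option (a) Y = R - 2:
  R = -2.088 -> Y = -4.088 ✓
  R = -3.878 -> Y = -5.878 ✓
  R = -2.787 -> Y = -4.787 ✓
All samples match this transformation.

(a) R - 2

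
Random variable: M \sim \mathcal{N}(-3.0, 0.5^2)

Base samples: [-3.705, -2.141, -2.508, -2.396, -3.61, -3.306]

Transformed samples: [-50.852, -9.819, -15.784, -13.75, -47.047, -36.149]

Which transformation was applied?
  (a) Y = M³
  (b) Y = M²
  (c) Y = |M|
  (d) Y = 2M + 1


Checking option (a) Y = M³:
  M = -3.705 -> Y = -50.852 ✓
  M = -2.141 -> Y = -9.819 ✓
  M = -2.508 -> Y = -15.784 ✓
All samples match this transformation.

(a) M³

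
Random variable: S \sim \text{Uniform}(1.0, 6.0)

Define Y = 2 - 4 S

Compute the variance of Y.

For Y = aS + b: Var(Y) = a² * Var(S)
Var(S) = (6 - 1)^2/12 = 2.0833333
Var(Y) = (-4)² * 2.0833333 = 16 * 2.0833333 = 33.333333

33.333333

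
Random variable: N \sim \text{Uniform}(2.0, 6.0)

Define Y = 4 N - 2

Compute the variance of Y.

For Y = aN + b: Var(Y) = a² * Var(N)
Var(N) = (6 - 2)^2/12 = 1.3333333
Var(Y) = 4² * 1.3333333 = 16 * 1.3333333 = 21.333333

21.333333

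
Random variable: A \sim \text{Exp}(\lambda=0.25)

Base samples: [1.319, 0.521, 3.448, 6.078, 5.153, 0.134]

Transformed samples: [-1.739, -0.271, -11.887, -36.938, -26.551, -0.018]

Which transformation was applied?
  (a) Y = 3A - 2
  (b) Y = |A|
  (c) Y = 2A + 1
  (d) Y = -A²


Checking option (d) Y = -A²:
  A = 1.319 -> Y = -1.739 ✓
  A = 0.521 -> Y = -0.271 ✓
  A = 3.448 -> Y = -11.887 ✓
All samples match this transformation.

(d) -A²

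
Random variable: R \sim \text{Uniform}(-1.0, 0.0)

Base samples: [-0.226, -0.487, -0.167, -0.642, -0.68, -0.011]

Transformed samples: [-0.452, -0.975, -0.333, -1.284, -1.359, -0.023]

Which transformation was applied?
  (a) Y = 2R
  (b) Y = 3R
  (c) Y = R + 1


Checking option (a) Y = 2R:
  R = -0.226 -> Y = -0.452 ✓
  R = -0.487 -> Y = -0.975 ✓
  R = -0.167 -> Y = -0.333 ✓
All samples match this transformation.

(a) 2R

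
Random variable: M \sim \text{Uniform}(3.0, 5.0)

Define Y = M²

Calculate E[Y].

E[M²] = Var(M) + (E[M])² = 0.33333333 + 16 = 16.333333

16.333333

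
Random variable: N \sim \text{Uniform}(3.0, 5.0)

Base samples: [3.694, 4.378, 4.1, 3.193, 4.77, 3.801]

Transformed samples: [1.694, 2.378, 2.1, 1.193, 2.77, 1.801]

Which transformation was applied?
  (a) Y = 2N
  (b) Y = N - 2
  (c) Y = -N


Checking option (b) Y = N - 2:
  N = 3.694 -> Y = 1.694 ✓
  N = 4.378 -> Y = 2.378 ✓
  N = 4.1 -> Y = 2.1 ✓
All samples match this transformation.

(b) N - 2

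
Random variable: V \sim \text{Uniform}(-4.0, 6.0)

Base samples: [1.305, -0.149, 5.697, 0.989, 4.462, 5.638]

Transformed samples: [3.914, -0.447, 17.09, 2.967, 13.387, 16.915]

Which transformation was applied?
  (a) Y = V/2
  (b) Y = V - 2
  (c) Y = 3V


Checking option (c) Y = 3V:
  V = 1.305 -> Y = 3.914 ✓
  V = -0.149 -> Y = -0.447 ✓
  V = 5.697 -> Y = 17.09 ✓
All samples match this transformation.

(c) 3V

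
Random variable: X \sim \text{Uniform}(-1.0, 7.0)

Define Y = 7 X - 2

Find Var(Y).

For Y = aX + b: Var(Y) = a² * Var(X)
Var(X) = (7 + 1)^2/12 = 5.3333333
Var(Y) = 7² * 5.3333333 = 49 * 5.3333333 = 261.33333

261.33333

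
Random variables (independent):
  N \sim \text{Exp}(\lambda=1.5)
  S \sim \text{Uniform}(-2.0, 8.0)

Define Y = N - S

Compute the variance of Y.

For independent RVs: Var(aX + bY) = a²Var(X) + b²Var(Y)
Var(N) = 0.44444444
Var(S) = 8.3333333
Var(Y) = 1²*0.44444444 + (-1)²*8.3333333
= 1*0.44444444 + 1*8.3333333 = 8.7777778

8.7777778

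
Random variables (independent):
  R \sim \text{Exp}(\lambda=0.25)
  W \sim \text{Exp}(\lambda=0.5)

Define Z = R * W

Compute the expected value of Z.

For independent RVs: E[XY] = E[X]*E[Y]
E[R] = 4
E[W] = 2
E[Z] = 4 * 2 = 8

8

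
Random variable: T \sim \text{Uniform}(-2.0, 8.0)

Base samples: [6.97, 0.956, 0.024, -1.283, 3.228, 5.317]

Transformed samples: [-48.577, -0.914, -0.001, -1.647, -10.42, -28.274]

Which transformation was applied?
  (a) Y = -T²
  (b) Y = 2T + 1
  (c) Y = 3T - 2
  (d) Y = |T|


Checking option (a) Y = -T²:
  T = 6.97 -> Y = -48.577 ✓
  T = 0.956 -> Y = -0.914 ✓
  T = 0.024 -> Y = -0.001 ✓
All samples match this transformation.

(a) -T²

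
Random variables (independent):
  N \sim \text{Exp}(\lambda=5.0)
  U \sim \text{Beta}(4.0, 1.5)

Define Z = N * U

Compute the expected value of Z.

For independent RVs: E[XY] = E[X]*E[Y]
E[N] = 0.2
E[U] = 0.72727273
E[Z] = 0.2 * 0.72727273 = 0.14545455

0.14545455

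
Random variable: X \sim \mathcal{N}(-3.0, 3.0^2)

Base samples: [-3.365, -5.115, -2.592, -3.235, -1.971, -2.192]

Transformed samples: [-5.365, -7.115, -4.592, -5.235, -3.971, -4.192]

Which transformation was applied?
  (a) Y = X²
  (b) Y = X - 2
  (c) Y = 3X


Checking option (b) Y = X - 2:
  X = -3.365 -> Y = -5.365 ✓
  X = -5.115 -> Y = -7.115 ✓
  X = -2.592 -> Y = -4.592 ✓
All samples match this transformation.

(b) X - 2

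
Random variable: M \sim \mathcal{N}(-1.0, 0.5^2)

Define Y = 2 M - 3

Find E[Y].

For Y = 2M - 3:
E[Y] = 2 * E[M] - 3
E[M] = -1.0 = -1
E[Y] = 2 * (-1) - 3 = -5

-5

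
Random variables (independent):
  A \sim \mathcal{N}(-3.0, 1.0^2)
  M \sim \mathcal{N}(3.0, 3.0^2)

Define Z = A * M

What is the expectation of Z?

For independent RVs: E[XY] = E[X]*E[Y]
E[A] = -3
E[M] = 3
E[Z] = -3 * 3 = -9

-9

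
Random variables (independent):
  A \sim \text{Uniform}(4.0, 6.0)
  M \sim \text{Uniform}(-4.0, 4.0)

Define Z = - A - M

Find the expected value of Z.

E[Z] = -1*E[A] - 1*E[M]
E[A] = 5
E[M] = 0
E[Z] = -1*5 - 1*0 = -5

-5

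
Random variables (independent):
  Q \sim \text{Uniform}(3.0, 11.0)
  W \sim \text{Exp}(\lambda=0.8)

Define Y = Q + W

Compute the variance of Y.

For independent RVs: Var(aX + bY) = a²Var(X) + b²Var(Y)
Var(Q) = 5.3333333
Var(W) = 1.5625
Var(Y) = 1²*5.3333333 + 1²*1.5625
= 1*5.3333333 + 1*1.5625 = 6.8958333

6.8958333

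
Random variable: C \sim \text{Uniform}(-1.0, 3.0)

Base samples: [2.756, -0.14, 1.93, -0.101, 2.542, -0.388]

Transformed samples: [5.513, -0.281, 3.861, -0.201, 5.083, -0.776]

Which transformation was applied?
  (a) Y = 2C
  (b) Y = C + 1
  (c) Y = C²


Checking option (a) Y = 2C:
  C = 2.756 -> Y = 5.513 ✓
  C = -0.14 -> Y = -0.281 ✓
  C = 1.93 -> Y = 3.861 ✓
All samples match this transformation.

(a) 2C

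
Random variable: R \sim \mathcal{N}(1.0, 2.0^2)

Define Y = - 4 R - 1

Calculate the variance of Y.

For Y = aR + b: Var(Y) = a² * Var(R)
Var(R) = 2.0^2 = 4
Var(Y) = (-4)² * 4 = 16 * 4 = 64

64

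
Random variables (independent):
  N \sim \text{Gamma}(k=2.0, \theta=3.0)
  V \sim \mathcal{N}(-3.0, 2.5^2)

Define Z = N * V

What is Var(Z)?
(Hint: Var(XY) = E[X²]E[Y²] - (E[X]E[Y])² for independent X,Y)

Var(XY) = E[X²]E[Y²] - (E[X]E[Y])²
E[N] = 6, Var(N) = 18
E[V] = -3, Var(V) = 6.25
E[N²] = 18 + 6² = 54
E[V²] = 6.25 + (-3)² = 15.25
Var(Z) = 54*15.25 - (6*(-3))²
= 823.5 - 324 = 499.5

499.5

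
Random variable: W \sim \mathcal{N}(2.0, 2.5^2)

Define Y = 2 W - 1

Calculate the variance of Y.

For Y = aW + b: Var(Y) = a² * Var(W)
Var(W) = 2.5^2 = 6.25
Var(Y) = 2² * 6.25 = 4 * 6.25 = 25

25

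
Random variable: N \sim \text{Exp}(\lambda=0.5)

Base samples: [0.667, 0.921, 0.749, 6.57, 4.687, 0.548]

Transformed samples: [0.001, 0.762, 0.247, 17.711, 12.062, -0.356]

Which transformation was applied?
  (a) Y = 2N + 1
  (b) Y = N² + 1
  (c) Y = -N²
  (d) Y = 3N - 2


Checking option (d) Y = 3N - 2:
  N = 0.667 -> Y = 0.001 ✓
  N = 0.921 -> Y = 0.762 ✓
  N = 0.749 -> Y = 0.247 ✓
All samples match this transformation.

(d) 3N - 2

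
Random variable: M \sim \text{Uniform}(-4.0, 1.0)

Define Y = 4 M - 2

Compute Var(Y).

For Y = aM + b: Var(Y) = a² * Var(M)
Var(M) = (1 + 4)^2/12 = 2.0833333
Var(Y) = 4² * 2.0833333 = 16 * 2.0833333 = 33.333333

33.333333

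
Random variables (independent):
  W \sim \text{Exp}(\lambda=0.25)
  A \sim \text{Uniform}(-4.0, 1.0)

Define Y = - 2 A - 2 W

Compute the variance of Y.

For independent RVs: Var(aX + bY) = a²Var(X) + b²Var(Y)
Var(W) = 16
Var(A) = 2.0833333
Var(Y) = (-2)²*16 + (-2)²*2.0833333
= 4*16 + 4*2.0833333 = 72.333333

72.333333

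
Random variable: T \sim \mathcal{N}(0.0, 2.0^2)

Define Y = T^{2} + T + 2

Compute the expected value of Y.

E[Y] = 1*E[T²] + 1*E[T] + 2
E[T] = 0
E[T²] = Var(T) + (E[T])² = 4 + 0 = 4
E[Y] = 1*4 + 1*0 + 2 = 6

6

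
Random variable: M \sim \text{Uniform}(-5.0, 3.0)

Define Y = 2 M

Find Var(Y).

For Y = aM + b: Var(Y) = a² * Var(M)
Var(M) = (3 + 5)^2/12 = 5.3333333
Var(Y) = 2² * 5.3333333 = 4 * 5.3333333 = 21.333333

21.333333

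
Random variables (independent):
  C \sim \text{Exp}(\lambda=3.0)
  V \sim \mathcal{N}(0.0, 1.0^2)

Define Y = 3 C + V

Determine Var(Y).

For independent RVs: Var(aX + bY) = a²Var(X) + b²Var(Y)
Var(C) = 0.11111111
Var(V) = 1
Var(Y) = 3²*0.11111111 + 1²*1
= 9*0.11111111 + 1*1 = 2

2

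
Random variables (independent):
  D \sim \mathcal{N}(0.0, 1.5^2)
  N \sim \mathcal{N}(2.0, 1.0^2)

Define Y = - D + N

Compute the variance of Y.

For independent RVs: Var(aX + bY) = a²Var(X) + b²Var(Y)
Var(D) = 2.25
Var(N) = 1
Var(Y) = (-1)²*2.25 + 1²*1
= 1*2.25 + 1*1 = 3.25

3.25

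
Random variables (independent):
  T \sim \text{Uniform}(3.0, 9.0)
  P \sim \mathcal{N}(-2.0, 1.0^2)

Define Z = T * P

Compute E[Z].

For independent RVs: E[XY] = E[X]*E[Y]
E[T] = 6
E[P] = -2
E[Z] = 6 * (-2) = -12

-12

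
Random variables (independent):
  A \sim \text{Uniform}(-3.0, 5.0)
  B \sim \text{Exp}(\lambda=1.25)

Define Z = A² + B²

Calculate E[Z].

E[Z] = E[A²] + E[B²]
E[A²] = Var(A) + E[A]² = 5.3333333 + 1 = 6.3333333
E[B²] = Var(B) + E[B]² = 0.64 + 0.64 = 1.28
E[Z] = 6.3333333 + 1.28 = 7.6133333

7.6133333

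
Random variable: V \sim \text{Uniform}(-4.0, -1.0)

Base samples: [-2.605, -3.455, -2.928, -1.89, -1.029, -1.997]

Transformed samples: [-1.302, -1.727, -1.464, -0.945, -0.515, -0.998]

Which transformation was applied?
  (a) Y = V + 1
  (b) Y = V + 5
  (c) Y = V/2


Checking option (c) Y = V/2:
  V = -2.605 -> Y = -1.302 ✓
  V = -3.455 -> Y = -1.727 ✓
  V = -2.928 -> Y = -1.464 ✓
All samples match this transformation.

(c) V/2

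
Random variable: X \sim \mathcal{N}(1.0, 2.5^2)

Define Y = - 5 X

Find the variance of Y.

For Y = aX + b: Var(Y) = a² * Var(X)
Var(X) = 2.5^2 = 6.25
Var(Y) = (-5)² * 6.25 = 25 * 6.25 = 156.25

156.25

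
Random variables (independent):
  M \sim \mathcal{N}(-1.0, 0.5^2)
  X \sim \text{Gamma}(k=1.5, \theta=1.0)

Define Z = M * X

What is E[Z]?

For independent RVs: E[XY] = E[X]*E[Y]
E[M] = -1
E[X] = 1.5
E[Z] = -1 * 1.5 = -1.5

-1.5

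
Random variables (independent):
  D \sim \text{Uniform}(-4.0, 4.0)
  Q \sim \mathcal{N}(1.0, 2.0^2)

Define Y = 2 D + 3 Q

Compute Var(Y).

For independent RVs: Var(aX + bY) = a²Var(X) + b²Var(Y)
Var(D) = 5.3333333
Var(Q) = 4
Var(Y) = 2²*5.3333333 + 3²*4
= 4*5.3333333 + 9*4 = 57.333333

57.333333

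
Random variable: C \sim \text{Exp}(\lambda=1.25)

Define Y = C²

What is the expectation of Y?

Using E[X²] = Var(X) + (E[X])²:
E[C] = 0.8
Var(C) = 1/1.25^2 = 0.64
E[C²] = 0.64 + 0.8² = 0.64 + 0.64 = 1.28

1.28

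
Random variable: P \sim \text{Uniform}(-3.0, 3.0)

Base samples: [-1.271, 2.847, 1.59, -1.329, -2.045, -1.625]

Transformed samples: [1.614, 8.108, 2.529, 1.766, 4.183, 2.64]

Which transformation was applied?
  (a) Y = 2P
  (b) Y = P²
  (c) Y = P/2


Checking option (b) Y = P²:
  P = -1.271 -> Y = 1.614 ✓
  P = 2.847 -> Y = 8.108 ✓
  P = 1.59 -> Y = 2.529 ✓
All samples match this transformation.

(b) P²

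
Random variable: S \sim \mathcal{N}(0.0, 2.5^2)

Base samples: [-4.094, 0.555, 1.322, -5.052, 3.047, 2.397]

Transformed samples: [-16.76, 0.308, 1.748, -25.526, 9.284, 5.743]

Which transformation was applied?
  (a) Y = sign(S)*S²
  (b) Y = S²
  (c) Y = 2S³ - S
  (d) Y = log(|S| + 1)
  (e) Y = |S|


Checking option (a) Y = sign(S)*S²:
  S = -4.094 -> Y = -16.76 ✓
  S = 0.555 -> Y = 0.308 ✓
  S = 1.322 -> Y = 1.748 ✓
All samples match this transformation.

(a) sign(S)*S²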